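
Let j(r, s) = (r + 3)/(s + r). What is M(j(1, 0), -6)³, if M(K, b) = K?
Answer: 64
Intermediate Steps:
j(r, s) = (3 + r)/(r + s)
M(j(1, 0), -6)³ = ((3 + 1)/(1 + 0))³ = (4/1)³ = (1*4)³ = 4³ = 64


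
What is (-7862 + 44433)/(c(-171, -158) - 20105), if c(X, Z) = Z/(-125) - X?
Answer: -4571375/2491592 ≈ -1.8347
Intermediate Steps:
c(X, Z) = -X - Z/125 (c(X, Z) = Z*(-1/125) - X = -Z/125 - X = -X - Z/125)
(-7862 + 44433)/(c(-171, -158) - 20105) = (-7862 + 44433)/((-1*(-171) - 1/125*(-158)) - 20105) = 36571/((171 + 158/125) - 20105) = 36571/(21533/125 - 20105) = 36571/(-2491592/125) = 36571*(-125/2491592) = -4571375/2491592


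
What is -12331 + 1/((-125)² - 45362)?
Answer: -366686948/29737 ≈ -12331.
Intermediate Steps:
-12331 + 1/((-125)² - 45362) = -12331 + 1/(15625 - 45362) = -12331 + 1/(-29737) = -12331 - 1/29737 = -366686948/29737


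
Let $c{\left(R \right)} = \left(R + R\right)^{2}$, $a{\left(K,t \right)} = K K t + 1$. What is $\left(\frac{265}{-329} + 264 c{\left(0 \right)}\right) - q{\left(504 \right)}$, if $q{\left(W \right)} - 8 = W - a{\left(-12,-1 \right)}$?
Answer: $- \frac{215760}{329} \approx -655.81$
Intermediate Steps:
$a{\left(K,t \right)} = 1 + t K^{2}$ ($a{\left(K,t \right)} = K^{2} t + 1 = t K^{2} + 1 = 1 + t K^{2}$)
$c{\left(R \right)} = 4 R^{2}$ ($c{\left(R \right)} = \left(2 R\right)^{2} = 4 R^{2}$)
$q{\left(W \right)} = 151 + W$ ($q{\left(W \right)} = 8 - \left(1 - 144 - W\right) = 8 + \left(W - \left(1 - 144\right)\right) = 8 + \left(W - -143\right) = 8 + \left(W + 143\right) = 8 + \left(143 + W\right) = 151 + W$)
$\left(\frac{265}{-329} + 264 c{\left(0 \right)}\right) - q{\left(504 \right)} = \left(\frac{265}{-329} + 264 \cdot 4 \cdot 0^{2}\right) - \left(151 + 504\right) = \left(265 \left(- \frac{1}{329}\right) + 264 \cdot 4 \cdot 0\right) - 655 = \left(- \frac{265}{329} + 264 \cdot 0\right) - 655 = \left(- \frac{265}{329} + 0\right) - 655 = - \frac{265}{329} - 655 = - \frac{215760}{329}$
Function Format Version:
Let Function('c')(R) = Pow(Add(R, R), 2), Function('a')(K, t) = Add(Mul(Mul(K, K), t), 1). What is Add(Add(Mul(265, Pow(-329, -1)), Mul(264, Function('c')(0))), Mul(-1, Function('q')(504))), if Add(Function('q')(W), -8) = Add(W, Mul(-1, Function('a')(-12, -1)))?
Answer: Rational(-215760, 329) ≈ -655.81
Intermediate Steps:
Function('a')(K, t) = Add(1, Mul(t, Pow(K, 2))) (Function('a')(K, t) = Add(Mul(Pow(K, 2), t), 1) = Add(Mul(t, Pow(K, 2)), 1) = Add(1, Mul(t, Pow(K, 2))))
Function('c')(R) = Mul(4, Pow(R, 2)) (Function('c')(R) = Pow(Mul(2, R), 2) = Mul(4, Pow(R, 2)))
Function('q')(W) = Add(151, W) (Function('q')(W) = Add(8, Add(W, Mul(-1, Add(1, Mul(-1, Pow(-12, 2)))))) = Add(8, Add(W, Mul(-1, Add(1, Mul(-1, 144))))) = Add(8, Add(W, Mul(-1, Add(1, -144)))) = Add(8, Add(W, Mul(-1, -143))) = Add(8, Add(W, 143)) = Add(8, Add(143, W)) = Add(151, W))
Add(Add(Mul(265, Pow(-329, -1)), Mul(264, Function('c')(0))), Mul(-1, Function('q')(504))) = Add(Add(Mul(265, Pow(-329, -1)), Mul(264, Mul(4, Pow(0, 2)))), Mul(-1, Add(151, 504))) = Add(Add(Mul(265, Rational(-1, 329)), Mul(264, Mul(4, 0))), Mul(-1, 655)) = Add(Add(Rational(-265, 329), Mul(264, 0)), -655) = Add(Add(Rational(-265, 329), 0), -655) = Add(Rational(-265, 329), -655) = Rational(-215760, 329)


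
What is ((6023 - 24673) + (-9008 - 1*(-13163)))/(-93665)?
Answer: 223/1441 ≈ 0.15475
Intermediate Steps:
((6023 - 24673) + (-9008 - 1*(-13163)))/(-93665) = (-18650 + (-9008 + 13163))*(-1/93665) = (-18650 + 4155)*(-1/93665) = -14495*(-1/93665) = 223/1441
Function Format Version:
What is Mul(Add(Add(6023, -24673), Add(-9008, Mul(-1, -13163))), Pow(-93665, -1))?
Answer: Rational(223, 1441) ≈ 0.15475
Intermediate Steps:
Mul(Add(Add(6023, -24673), Add(-9008, Mul(-1, -13163))), Pow(-93665, -1)) = Mul(Add(-18650, Add(-9008, 13163)), Rational(-1, 93665)) = Mul(Add(-18650, 4155), Rational(-1, 93665)) = Mul(-14495, Rational(-1, 93665)) = Rational(223, 1441)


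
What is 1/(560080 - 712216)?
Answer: -1/152136 ≈ -6.5731e-6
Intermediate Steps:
1/(560080 - 712216) = 1/(-152136) = -1/152136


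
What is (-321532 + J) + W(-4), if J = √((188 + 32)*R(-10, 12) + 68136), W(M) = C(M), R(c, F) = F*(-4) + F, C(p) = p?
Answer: -321536 + 2*√15054 ≈ -3.2129e+5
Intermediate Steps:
R(c, F) = -3*F (R(c, F) = -4*F + F = -3*F)
W(M) = M
J = 2*√15054 (J = √((188 + 32)*(-3*12) + 68136) = √(220*(-36) + 68136) = √(-7920 + 68136) = √60216 = 2*√15054 ≈ 245.39)
(-321532 + J) + W(-4) = (-321532 + 2*√15054) - 4 = -321536 + 2*√15054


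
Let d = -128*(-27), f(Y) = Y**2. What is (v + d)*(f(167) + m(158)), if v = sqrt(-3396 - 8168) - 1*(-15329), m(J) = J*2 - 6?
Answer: 529718215 + 394786*I*sqrt(59) ≈ 5.2972e+8 + 3.0324e+6*I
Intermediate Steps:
m(J) = -6 + 2*J (m(J) = 2*J - 6 = -6 + 2*J)
v = 15329 + 14*I*sqrt(59) (v = sqrt(-11564) + 15329 = 14*I*sqrt(59) + 15329 = 15329 + 14*I*sqrt(59) ≈ 15329.0 + 107.54*I)
d = 3456
(v + d)*(f(167) + m(158)) = ((15329 + 14*I*sqrt(59)) + 3456)*(167**2 + (-6 + 2*158)) = (18785 + 14*I*sqrt(59))*(27889 + (-6 + 316)) = (18785 + 14*I*sqrt(59))*(27889 + 310) = (18785 + 14*I*sqrt(59))*28199 = 529718215 + 394786*I*sqrt(59)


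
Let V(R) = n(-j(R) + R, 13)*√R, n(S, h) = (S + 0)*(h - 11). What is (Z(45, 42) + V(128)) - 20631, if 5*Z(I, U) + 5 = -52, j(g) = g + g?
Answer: -103212/5 - 2048*√2 ≈ -23539.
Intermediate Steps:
j(g) = 2*g
Z(I, U) = -57/5 (Z(I, U) = -1 + (⅕)*(-52) = -1 - 52/5 = -57/5)
n(S, h) = S*(-11 + h)
V(R) = -2*R^(3/2) (V(R) = ((-2*R + R)*(-11 + 13))*√R = ((-2*R + R)*2)*√R = (-R*2)*√R = (-2*R)*√R = -2*R^(3/2))
(Z(45, 42) + V(128)) - 20631 = (-57/5 - 2048*√2) - 20631 = -103212/5 - 2048*√2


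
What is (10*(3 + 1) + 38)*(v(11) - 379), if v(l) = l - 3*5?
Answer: -29874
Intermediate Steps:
v(l) = -15 + l (v(l) = l - 15 = -15 + l)
(10*(3 + 1) + 38)*(v(11) - 379) = (10*(3 + 1) + 38)*((-15 + 11) - 379) = (10*4 + 38)*(-4 - 379) = (40 + 38)*(-383) = 78*(-383) = -29874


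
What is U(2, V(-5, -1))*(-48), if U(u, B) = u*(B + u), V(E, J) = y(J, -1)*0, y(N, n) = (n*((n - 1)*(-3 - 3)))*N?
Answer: -192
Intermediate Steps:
y(N, n) = N*n*(6 - 6*n) (y(N, n) = (n*((-1 + n)*(-6)))*N = (n*(6 - 6*n))*N = N*n*(6 - 6*n))
V(E, J) = 0 (V(E, J) = (6*J*(-1)*(1 - 1*(-1)))*0 = (6*J*(-1)*(1 + 1))*0 = (6*J*(-1)*2)*0 = -12*J*0 = 0)
U(2, V(-5, -1))*(-48) = (2*(0 + 2))*(-48) = (2*2)*(-48) = 4*(-48) = -192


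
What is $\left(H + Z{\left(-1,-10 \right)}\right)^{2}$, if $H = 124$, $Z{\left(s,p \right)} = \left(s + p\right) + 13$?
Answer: $15876$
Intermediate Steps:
$Z{\left(s,p \right)} = 13 + p + s$ ($Z{\left(s,p \right)} = \left(p + s\right) + 13 = 13 + p + s$)
$\left(H + Z{\left(-1,-10 \right)}\right)^{2} = \left(124 - -2\right)^{2} = \left(124 + 2\right)^{2} = 126^{2} = 15876$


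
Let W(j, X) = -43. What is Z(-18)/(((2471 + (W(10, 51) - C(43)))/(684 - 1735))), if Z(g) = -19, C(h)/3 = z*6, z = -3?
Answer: 19969/2482 ≈ 8.0455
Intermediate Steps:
C(h) = -54 (C(h) = 3*(-3*6) = 3*(-18) = -54)
Z(-18)/(((2471 + (W(10, 51) - C(43)))/(684 - 1735))) = -19*(684 - 1735)/(2471 + (-43 - 1*(-54))) = -19*(-1051/(2471 + (-43 + 54))) = -19*(-1051/(2471 + 11)) = -19/(2482*(-1/1051)) = -19/(-2482/1051) = -19*(-1051/2482) = 19969/2482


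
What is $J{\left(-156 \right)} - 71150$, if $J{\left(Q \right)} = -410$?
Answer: $-71560$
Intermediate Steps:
$J{\left(-156 \right)} - 71150 = -410 - 71150 = -71560$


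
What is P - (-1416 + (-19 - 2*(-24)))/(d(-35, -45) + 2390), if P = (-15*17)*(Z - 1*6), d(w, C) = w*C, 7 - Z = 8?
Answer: 7078912/3965 ≈ 1785.3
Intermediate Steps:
Z = -1 (Z = 7 - 1*8 = 7 - 8 = -1)
d(w, C) = C*w
P = 1785 (P = (-15*17)*(-1 - 1*6) = -255*(-1 - 6) = -255*(-7) = 1785)
P - (-1416 + (-19 - 2*(-24)))/(d(-35, -45) + 2390) = 1785 - (-1416 + (-19 - 2*(-24)))/(-45*(-35) + 2390) = 1785 - (-1416 + (-19 + 48))/(1575 + 2390) = 1785 - (-1416 + 29)/3965 = 1785 - (-1387)/3965 = 1785 - 1*(-1387/3965) = 1785 + 1387/3965 = 7078912/3965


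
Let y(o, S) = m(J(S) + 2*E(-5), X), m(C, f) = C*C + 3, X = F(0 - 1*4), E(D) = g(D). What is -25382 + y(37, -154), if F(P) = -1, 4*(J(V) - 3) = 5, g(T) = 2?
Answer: -404975/16 ≈ -25311.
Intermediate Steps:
J(V) = 17/4 (J(V) = 3 + (¼)*5 = 3 + 5/4 = 17/4)
E(D) = 2
X = -1
m(C, f) = 3 + C² (m(C, f) = C² + 3 = 3 + C²)
y(o, S) = 1137/16 (y(o, S) = 3 + (17/4 + 2*2)² = 3 + (17/4 + 4)² = 3 + (33/4)² = 3 + 1089/16 = 1137/16)
-25382 + y(37, -154) = -25382 + 1137/16 = -404975/16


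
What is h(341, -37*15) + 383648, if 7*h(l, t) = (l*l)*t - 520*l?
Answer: -62027739/7 ≈ -8.8611e+6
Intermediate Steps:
h(l, t) = -520*l/7 + t*l²/7 (h(l, t) = ((l*l)*t - 520*l)/7 = (l²*t - 520*l)/7 = (t*l² - 520*l)/7 = (-520*l + t*l²)/7 = -520*l/7 + t*l²/7)
h(341, -37*15) + 383648 = (⅐)*341*(-520 + 341*(-37*15)) + 383648 = (⅐)*341*(-520 + 341*(-555)) + 383648 = (⅐)*341*(-520 - 189255) + 383648 = (⅐)*341*(-189775) + 383648 = -64713275/7 + 383648 = -62027739/7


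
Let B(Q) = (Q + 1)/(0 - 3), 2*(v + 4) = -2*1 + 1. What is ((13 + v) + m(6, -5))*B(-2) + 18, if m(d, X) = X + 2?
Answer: 119/6 ≈ 19.833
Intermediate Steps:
m(d, X) = 2 + X
v = -9/2 (v = -4 + (-2*1 + 1)/2 = -4 + (-2 + 1)/2 = -4 + (½)*(-1) = -4 - ½ = -9/2 ≈ -4.5000)
B(Q) = -⅓ - Q/3 (B(Q) = (1 + Q)/(-3) = (1 + Q)*(-⅓) = -⅓ - Q/3)
((13 + v) + m(6, -5))*B(-2) + 18 = ((13 - 9/2) + (2 - 5))*(-⅓ - ⅓*(-2)) + 18 = (17/2 - 3)*(-⅓ + ⅔) + 18 = (11/2)*(⅓) + 18 = 11/6 + 18 = 119/6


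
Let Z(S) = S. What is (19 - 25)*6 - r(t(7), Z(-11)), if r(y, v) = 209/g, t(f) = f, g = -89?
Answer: -2995/89 ≈ -33.652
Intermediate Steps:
r(y, v) = -209/89 (r(y, v) = 209/(-89) = 209*(-1/89) = -209/89)
(19 - 25)*6 - r(t(7), Z(-11)) = (19 - 25)*6 - 1*(-209/89) = -6*6 + 209/89 = -36 + 209/89 = -2995/89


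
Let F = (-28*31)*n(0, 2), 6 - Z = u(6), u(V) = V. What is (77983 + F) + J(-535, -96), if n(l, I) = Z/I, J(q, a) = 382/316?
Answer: 12321505/158 ≈ 77984.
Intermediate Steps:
J(q, a) = 191/158 (J(q, a) = 382*(1/316) = 191/158)
Z = 0 (Z = 6 - 1*6 = 6 - 6 = 0)
n(l, I) = 0 (n(l, I) = 0/I = 0)
F = 0 (F = -28*31*0 = -868*0 = 0)
(77983 + F) + J(-535, -96) = (77983 + 0) + 191/158 = 77983 + 191/158 = 12321505/158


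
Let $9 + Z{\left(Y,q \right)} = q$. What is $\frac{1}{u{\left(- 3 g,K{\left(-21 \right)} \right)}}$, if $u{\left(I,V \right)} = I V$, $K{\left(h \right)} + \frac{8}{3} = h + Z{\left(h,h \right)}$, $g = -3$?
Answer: $- \frac{1}{483} \approx -0.0020704$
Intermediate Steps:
$Z{\left(Y,q \right)} = -9 + q$
$K{\left(h \right)} = - \frac{35}{3} + 2 h$ ($K{\left(h \right)} = - \frac{8}{3} + \left(h + \left(-9 + h\right)\right) = - \frac{8}{3} + \left(-9 + 2 h\right) = - \frac{35}{3} + 2 h$)
$\frac{1}{u{\left(- 3 g,K{\left(-21 \right)} \right)}} = \frac{1}{\left(-3\right) \left(-3\right) \left(- \frac{35}{3} + 2 \left(-21\right)\right)} = \frac{1}{9 \left(- \frac{35}{3} - 42\right)} = \frac{1}{9 \left(- \frac{161}{3}\right)} = \frac{1}{-483} = - \frac{1}{483}$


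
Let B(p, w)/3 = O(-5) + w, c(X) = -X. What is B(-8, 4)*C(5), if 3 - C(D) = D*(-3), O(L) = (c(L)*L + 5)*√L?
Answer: 216 - 1080*I*√5 ≈ 216.0 - 2415.0*I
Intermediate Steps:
O(L) = √L*(5 - L²) (O(L) = ((-L)*L + 5)*√L = (-L² + 5)*√L = (5 - L²)*√L = √L*(5 - L²))
C(D) = 3 + 3*D (C(D) = 3 - D*(-3) = 3 - (-3)*D = 3 + 3*D)
B(p, w) = 3*w - 60*I*√5 (B(p, w) = 3*(√(-5)*(5 - 1*(-5)²) + w) = 3*((I*√5)*(5 - 1*25) + w) = 3*((I*√5)*(5 - 25) + w) = 3*((I*√5)*(-20) + w) = 3*(-20*I*√5 + w) = 3*(w - 20*I*√5) = 3*w - 60*I*√5)
B(-8, 4)*C(5) = (3*4 - 60*I*√5)*(3 + 3*5) = (12 - 60*I*√5)*(3 + 15) = (12 - 60*I*√5)*18 = 216 - 1080*I*√5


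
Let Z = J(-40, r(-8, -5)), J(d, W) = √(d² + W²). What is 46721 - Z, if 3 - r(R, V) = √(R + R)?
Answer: 46721 - √(1593 - 24*I) ≈ 46681.0 + 0.30065*I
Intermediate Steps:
r(R, V) = 3 - √2*√R (r(R, V) = 3 - √(R + R) = 3 - √(2*R) = 3 - √2*√R)
J(d, W) = √(W² + d²)
Z = √(1600 + (3 - 4*I)²) (Z = √((3 - √2*√(-8))² + (-40)²) = √((3 - √2*2*I*√2)² + 1600) = √((3 - 4*I)² + 1600) = √(1600 + (3 - 4*I)²) ≈ 39.914 - 0.3007*I)
46721 - Z = 46721 - √(1593 - 24*I)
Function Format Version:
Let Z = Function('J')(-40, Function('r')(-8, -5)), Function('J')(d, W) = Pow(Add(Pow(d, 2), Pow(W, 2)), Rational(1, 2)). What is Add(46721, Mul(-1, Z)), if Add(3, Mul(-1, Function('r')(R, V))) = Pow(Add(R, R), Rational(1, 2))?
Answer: Add(46721, Mul(-1, Pow(Add(1593, Mul(-24, I)), Rational(1, 2)))) ≈ Add(46681., Mul(0.30065, I))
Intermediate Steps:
Function('r')(R, V) = Add(3, Mul(-1, Pow(2, Rational(1, 2)), Pow(R, Rational(1, 2)))) (Function('r')(R, V) = Add(3, Mul(-1, Pow(Add(R, R), Rational(1, 2)))) = Add(3, Mul(-1, Pow(Mul(2, R), Rational(1, 2)))) = Add(3, Mul(-1, Mul(Pow(2, Rational(1, 2)), Pow(R, Rational(1, 2))))) = Add(3, Mul(-1, Pow(2, Rational(1, 2)), Pow(R, Rational(1, 2)))))
Function('J')(d, W) = Pow(Add(Pow(W, 2), Pow(d, 2)), Rational(1, 2))
Z = Pow(Add(1600, Pow(Add(3, Mul(-4, I)), 2)), Rational(1, 2)) (Z = Pow(Add(Pow(Add(3, Mul(-1, Pow(2, Rational(1, 2)), Pow(-8, Rational(1, 2)))), 2), Pow(-40, 2)), Rational(1, 2)) = Pow(Add(Pow(Add(3, Mul(-1, Pow(2, Rational(1, 2)), Mul(2, I, Pow(2, Rational(1, 2))))), 2), 1600), Rational(1, 2)) = Pow(Add(Pow(Add(3, Mul(-4, I)), 2), 1600), Rational(1, 2)) = Pow(Add(1600, Pow(Add(3, Mul(-4, I)), 2)), Rational(1, 2)) ≈ Add(39.914, Mul(-0.3007, I)))
Add(46721, Mul(-1, Z)) = Add(46721, Mul(-1, Pow(Add(1593, Mul(-24, I)), Rational(1, 2))))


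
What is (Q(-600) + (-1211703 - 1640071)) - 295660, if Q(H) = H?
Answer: -3148034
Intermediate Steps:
(Q(-600) + (-1211703 - 1640071)) - 295660 = (-600 + (-1211703 - 1640071)) - 295660 = (-600 - 2851774) - 295660 = -2852374 - 295660 = -3148034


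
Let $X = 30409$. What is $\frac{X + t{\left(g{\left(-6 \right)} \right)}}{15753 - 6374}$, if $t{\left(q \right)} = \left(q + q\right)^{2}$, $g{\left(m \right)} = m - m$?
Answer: $\frac{30409}{9379} \approx 3.2422$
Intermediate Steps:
$g{\left(m \right)} = 0$
$t{\left(q \right)} = 4 q^{2}$ ($t{\left(q \right)} = \left(2 q\right)^{2} = 4 q^{2}$)
$\frac{X + t{\left(g{\left(-6 \right)} \right)}}{15753 - 6374} = \frac{30409 + 4 \cdot 0^{2}}{15753 - 6374} = \frac{30409 + 4 \cdot 0}{9379} = \left(30409 + 0\right) \frac{1}{9379} = 30409 \cdot \frac{1}{9379} = \frac{30409}{9379}$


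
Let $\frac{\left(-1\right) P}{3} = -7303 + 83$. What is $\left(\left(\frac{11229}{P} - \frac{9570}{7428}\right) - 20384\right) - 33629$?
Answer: $- \frac{12705118967}{235220} \approx -54014.0$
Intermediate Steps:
$P = 21660$ ($P = - 3 \left(-7303 + 83\right) = \left(-3\right) \left(-7220\right) = 21660$)
$\left(\left(\frac{11229}{P} - \frac{9570}{7428}\right) - 20384\right) - 33629 = \left(\left(\frac{11229}{21660} - \frac{9570}{7428}\right) - 20384\right) - 33629 = \left(\left(11229 \cdot \frac{1}{21660} - \frac{1595}{1238}\right) - 20384\right) - 33629 = \left(\left(\frac{197}{380} - \frac{1595}{1238}\right) - 20384\right) - 33629 = \left(- \frac{181107}{235220} - 20384\right) - 33629 = - \frac{4794905587}{235220} - 33629 = - \frac{12705118967}{235220}$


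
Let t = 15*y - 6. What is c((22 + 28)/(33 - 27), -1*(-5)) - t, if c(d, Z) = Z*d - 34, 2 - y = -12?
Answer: -589/3 ≈ -196.33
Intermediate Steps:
y = 14 (y = 2 - 1*(-12) = 2 + 12 = 14)
c(d, Z) = -34 + Z*d
t = 204 (t = 15*14 - 6 = 210 - 6 = 204)
c((22 + 28)/(33 - 27), -1*(-5)) - t = (-34 + (-1*(-5))*((22 + 28)/(33 - 27))) - 1*204 = (-34 + 5*(50/6)) - 204 = (-34 + 5*(50*(⅙))) - 204 = (-34 + 5*(25/3)) - 204 = (-34 + 125/3) - 204 = 23/3 - 204 = -589/3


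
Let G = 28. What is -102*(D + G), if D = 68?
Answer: -9792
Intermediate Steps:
-102*(D + G) = -102*(68 + 28) = -102*96 = -9792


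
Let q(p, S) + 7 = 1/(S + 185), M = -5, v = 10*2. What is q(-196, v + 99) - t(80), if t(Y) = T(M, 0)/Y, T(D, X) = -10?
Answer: -2089/304 ≈ -6.8717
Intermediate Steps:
v = 20
q(p, S) = -7 + 1/(185 + S) (q(p, S) = -7 + 1/(S + 185) = -7 + 1/(185 + S))
t(Y) = -10/Y
q(-196, v + 99) - t(80) = (-1294 - 7*(20 + 99))/(185 + (20 + 99)) - (-10)/80 = (-1294 - 7*119)/(185 + 119) - (-10)/80 = (-1294 - 833)/304 - 1*(-1/8) = (1/304)*(-2127) + 1/8 = -2127/304 + 1/8 = -2089/304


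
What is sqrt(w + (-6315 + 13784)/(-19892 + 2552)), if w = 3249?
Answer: sqrt(844952865)/510 ≈ 56.996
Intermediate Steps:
sqrt(w + (-6315 + 13784)/(-19892 + 2552)) = sqrt(3249 + (-6315 + 13784)/(-19892 + 2552)) = sqrt(3249 + 7469/(-17340)) = sqrt(3249 + 7469*(-1/17340)) = sqrt(3249 - 7469/17340) = sqrt(56330191/17340) = sqrt(844952865)/510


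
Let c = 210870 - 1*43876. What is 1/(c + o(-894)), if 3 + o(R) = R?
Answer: 1/166097 ≈ 6.0206e-6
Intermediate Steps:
c = 166994 (c = 210870 - 43876 = 166994)
o(R) = -3 + R
1/(c + o(-894)) = 1/(166994 + (-3 - 894)) = 1/(166994 - 897) = 1/166097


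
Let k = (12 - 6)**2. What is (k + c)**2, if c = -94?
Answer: 3364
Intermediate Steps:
k = 36 (k = 6**2 = 36)
(k + c)**2 = (36 - 94)**2 = (-58)**2 = 3364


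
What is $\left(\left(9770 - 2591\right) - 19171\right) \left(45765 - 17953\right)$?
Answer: $-333521504$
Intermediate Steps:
$\left(\left(9770 - 2591\right) - 19171\right) \left(45765 - 17953\right) = \left(\left(9770 - 2591\right) - 19171\right) 27812 = \left(7179 - 19171\right) 27812 = \left(-11992\right) 27812 = -333521504$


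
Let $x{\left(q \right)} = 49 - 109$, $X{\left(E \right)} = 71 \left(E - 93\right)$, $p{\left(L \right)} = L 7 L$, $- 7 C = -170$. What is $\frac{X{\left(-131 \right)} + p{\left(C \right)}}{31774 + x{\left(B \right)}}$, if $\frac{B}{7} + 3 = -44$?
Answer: $- \frac{41214}{110999} \approx -0.3713$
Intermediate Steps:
$C = \frac{170}{7}$ ($C = \left(- \frac{1}{7}\right) \left(-170\right) = \frac{170}{7} \approx 24.286$)
$B = -329$ ($B = -21 + 7 \left(-44\right) = -21 - 308 = -329$)
$p{\left(L \right)} = 7 L^{2}$ ($p{\left(L \right)} = 7 L L = 7 L^{2}$)
$X{\left(E \right)} = -6603 + 71 E$ ($X{\left(E \right)} = 71 \left(-93 + E\right) = -6603 + 71 E$)
$x{\left(q \right)} = -60$ ($x{\left(q \right)} = 49 - 109 = -60$)
$\frac{X{\left(-131 \right)} + p{\left(C \right)}}{31774 + x{\left(B \right)}} = \frac{\left(-6603 + 71 \left(-131\right)\right) + 7 \left(\frac{170}{7}\right)^{2}}{31774 - 60} = \frac{\left(-6603 - 9301\right) + 7 \cdot \frac{28900}{49}}{31714} = \left(-15904 + \frac{28900}{7}\right) \frac{1}{31714} = \left(- \frac{82428}{7}\right) \frac{1}{31714} = - \frac{41214}{110999}$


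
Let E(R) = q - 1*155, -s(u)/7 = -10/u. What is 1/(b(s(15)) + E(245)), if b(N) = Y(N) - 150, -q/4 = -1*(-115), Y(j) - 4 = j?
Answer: -3/2269 ≈ -0.0013222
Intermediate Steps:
Y(j) = 4 + j
q = -460 (q = -(-4)*(-115) = -4*115 = -460)
s(u) = 70/u (s(u) = -(-70)/u = 70/u)
b(N) = -146 + N (b(N) = (4 + N) - 150 = -146 + N)
E(R) = -615 (E(R) = -460 - 1*155 = -460 - 155 = -615)
1/(b(s(15)) + E(245)) = 1/((-146 + 70/15) - 615) = 1/((-146 + 70*(1/15)) - 615) = 1/((-146 + 14/3) - 615) = 1/(-424/3 - 615) = 1/(-2269/3) = -3/2269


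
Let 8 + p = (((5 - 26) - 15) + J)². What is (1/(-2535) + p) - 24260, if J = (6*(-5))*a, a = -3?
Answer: -54127321/2535 ≈ -21352.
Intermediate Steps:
J = 90 (J = (6*(-5))*(-3) = -30*(-3) = 90)
p = 2908 (p = -8 + (((5 - 26) - 15) + 90)² = -8 + ((-21 - 15) + 90)² = -8 + (-36 + 90)² = -8 + 54² = -8 + 2916 = 2908)
(1/(-2535) + p) - 24260 = (1/(-2535) + 2908) - 24260 = (-1/2535 + 2908) - 24260 = 7371779/2535 - 24260 = -54127321/2535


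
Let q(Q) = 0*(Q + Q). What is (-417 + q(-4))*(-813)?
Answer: 339021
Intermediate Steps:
q(Q) = 0 (q(Q) = 0*(2*Q) = 0)
(-417 + q(-4))*(-813) = (-417 + 0)*(-813) = -417*(-813) = 339021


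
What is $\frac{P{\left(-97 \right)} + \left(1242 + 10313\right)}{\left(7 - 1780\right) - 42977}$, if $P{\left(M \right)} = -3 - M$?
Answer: $- \frac{11649}{44750} \approx -0.26031$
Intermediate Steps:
$\frac{P{\left(-97 \right)} + \left(1242 + 10313\right)}{\left(7 - 1780\right) - 42977} = \frac{\left(-3 - -97\right) + \left(1242 + 10313\right)}{\left(7 - 1780\right) - 42977} = \frac{\left(-3 + 97\right) + 11555}{\left(7 - 1780\right) - 42977} = \frac{94 + 11555}{-1773 - 42977} = \frac{11649}{-44750} = 11649 \left(- \frac{1}{44750}\right) = - \frac{11649}{44750}$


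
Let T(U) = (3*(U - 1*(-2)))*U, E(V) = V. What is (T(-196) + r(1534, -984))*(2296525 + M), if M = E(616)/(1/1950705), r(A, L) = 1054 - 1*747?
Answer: 137704401545095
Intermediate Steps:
T(U) = U*(6 + 3*U) (T(U) = (3*(U + 2))*U = (3*(2 + U))*U = (6 + 3*U)*U = U*(6 + 3*U))
r(A, L) = 307 (r(A, L) = 1054 - 747 = 307)
M = 1201634280 (M = 616/(1/1950705) = 616*1950705 = 1201634280)
(T(-196) + r(1534, -984))*(2296525 + M) = (3*(-196)*(2 - 196) + 307)*(2296525 + 1201634280) = (3*(-196)*(-194) + 307)*1203930805 = (114072 + 307)*1203930805 = 114379*1203930805 = 137704401545095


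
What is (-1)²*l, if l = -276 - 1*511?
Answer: -787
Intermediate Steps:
l = -787 (l = -276 - 511 = -787)
(-1)²*l = (-1)²*(-787) = 1*(-787) = -787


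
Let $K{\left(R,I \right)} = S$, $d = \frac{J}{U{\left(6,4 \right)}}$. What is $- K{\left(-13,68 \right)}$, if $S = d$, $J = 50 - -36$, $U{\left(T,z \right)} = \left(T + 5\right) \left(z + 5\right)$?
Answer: $- \frac{86}{99} \approx -0.86869$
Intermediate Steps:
$U{\left(T,z \right)} = \left(5 + T\right) \left(5 + z\right)$
$J = 86$ ($J = 50 + 36 = 86$)
$d = \frac{86}{99}$ ($d = \frac{86}{25 + 5 \cdot 6 + 5 \cdot 4 + 6 \cdot 4} = \frac{86}{25 + 30 + 20 + 24} = \frac{86}{99} \approx 0.86869$)
$S = \frac{86}{99} \approx 0.86869$
$K{\left(R,I \right)} = \frac{86}{99}$
$- K{\left(-13,68 \right)} = \left(-1\right) \frac{86}{99} = - \frac{86}{99}$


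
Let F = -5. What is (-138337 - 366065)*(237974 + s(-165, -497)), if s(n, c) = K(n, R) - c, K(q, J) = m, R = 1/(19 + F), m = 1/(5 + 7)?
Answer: -240570582751/2 ≈ -1.2029e+11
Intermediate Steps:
m = 1/12 ≈ 0.083333
R = 1/14 (R = 1/(19 - 5) = 1/14 ≈ 0.071429)
K(q, J) = 1/12
s(n, c) = 1/12 - c
(-138337 - 366065)*(237974 + s(-165, -497)) = (-138337 - 366065)*(237974 + (1/12 - 1*(-497))) = -504402*(237974 + (1/12 + 497)) = -504402*(237974 + 5965/12) = -504402*2861653/12 = -240570582751/2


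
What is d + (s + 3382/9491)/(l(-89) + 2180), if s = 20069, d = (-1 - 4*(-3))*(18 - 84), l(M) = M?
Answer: -14217486145/19845681 ≈ -716.40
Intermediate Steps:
d = -726 (d = (-1 + 12)*(-66) = 11*(-66) = -726)
d + (s + 3382/9491)/(l(-89) + 2180) = -726 + (20069 + 3382/9491)/(-89 + 2180) = -726 + (20069 + 3382*(1/9491))/2091 = -726 + (20069 + 3382/9491)*(1/2091) = -726 + (190478261/9491)*(1/2091) = -726 + 190478261/19845681 = -14217486145/19845681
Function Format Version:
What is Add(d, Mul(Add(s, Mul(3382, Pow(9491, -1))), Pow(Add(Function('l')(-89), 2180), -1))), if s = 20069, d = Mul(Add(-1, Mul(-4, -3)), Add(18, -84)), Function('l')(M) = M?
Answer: Rational(-14217486145, 19845681) ≈ -716.40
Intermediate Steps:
d = -726 (d = Mul(Add(-1, 12), -66) = Mul(11, -66) = -726)
Add(d, Mul(Add(s, Mul(3382, Pow(9491, -1))), Pow(Add(Function('l')(-89), 2180), -1))) = Add(-726, Mul(Add(20069, Mul(3382, Pow(9491, -1))), Pow(Add(-89, 2180), -1))) = Add(-726, Mul(Add(20069, Mul(3382, Rational(1, 9491))), Pow(2091, -1))) = Add(-726, Mul(Add(20069, Rational(3382, 9491)), Rational(1, 2091))) = Add(-726, Mul(Rational(190478261, 9491), Rational(1, 2091))) = Add(-726, Rational(190478261, 19845681)) = Rational(-14217486145, 19845681)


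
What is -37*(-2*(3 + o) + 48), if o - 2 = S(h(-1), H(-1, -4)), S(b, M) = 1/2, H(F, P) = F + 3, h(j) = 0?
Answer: -1369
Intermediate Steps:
H(F, P) = 3 + F
S(b, M) = ½
o = 5/2 (o = 2 + ½ = 5/2 ≈ 2.5000)
-37*(-2*(3 + o) + 48) = -37*(-2*(3 + 5/2) + 48) = -37*(-2*11/2 + 48) = -37*(-11 + 48) = -37*37 = -1369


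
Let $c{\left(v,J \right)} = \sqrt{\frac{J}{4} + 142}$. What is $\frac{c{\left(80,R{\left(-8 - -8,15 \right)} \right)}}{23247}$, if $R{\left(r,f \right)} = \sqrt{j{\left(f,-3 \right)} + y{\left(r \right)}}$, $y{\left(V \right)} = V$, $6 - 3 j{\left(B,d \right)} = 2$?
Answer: $\frac{\sqrt{5112 + 6 \sqrt{3}}}{139482} \approx 0.00051312$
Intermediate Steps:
$j{\left(B,d \right)} = \frac{4}{3}$ ($j{\left(B,d \right)} = 2 - \frac{2}{3} = \frac{4}{3}$)
$R{\left(r,f \right)} = \sqrt{\frac{4}{3} + r}$
$c{\left(v,J \right)} = \sqrt{142 + \frac{J}{4}}$ ($c{\left(v,J \right)} = \sqrt{J \frac{1}{4} + 142} = \sqrt{\frac{J}{4} + 142} = \sqrt{142 + \frac{J}{4}}$)
$\frac{c{\left(80,R{\left(-8 - -8,15 \right)} \right)}}{23247} = \frac{\frac{1}{2} \sqrt{568 + \frac{\sqrt{12 + 9 \left(-8 - -8\right)}}{3}}}{23247} = \frac{\sqrt{568 + \frac{\sqrt{12 + 9 \left(-8 + 8\right)}}{3}}}{2} \cdot \frac{1}{23247} = \frac{\sqrt{568 + \frac{\sqrt{12 + 9 \cdot 0}}{3}}}{2} \cdot \frac{1}{23247} = \frac{\sqrt{568 + \frac{\sqrt{12 + 0}}{3}}}{2} \cdot \frac{1}{23247} = \frac{\sqrt{568 + \frac{\sqrt{12}}{3}}}{2} \cdot \frac{1}{23247} = \frac{\sqrt{568 + \frac{2 \sqrt{3}}{3}}}{2} \cdot \frac{1}{23247} = \frac{\sqrt{568 + \frac{2 \sqrt{3}}{3}}}{46494}$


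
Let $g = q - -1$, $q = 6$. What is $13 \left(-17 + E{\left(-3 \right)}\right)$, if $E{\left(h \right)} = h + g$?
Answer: $-169$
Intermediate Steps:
$g = 7$ ($g = 6 - -1 = 6 + 1 = 7$)
$E{\left(h \right)} = 7 + h$ ($E{\left(h \right)} = h + 7 = 7 + h$)
$13 \left(-17 + E{\left(-3 \right)}\right) = 13 \left(-17 + \left(7 - 3\right)\right) = 13 \left(-17 + 4\right) = 13 \left(-13\right) = -169$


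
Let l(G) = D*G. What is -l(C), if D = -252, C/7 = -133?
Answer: -234612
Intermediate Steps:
C = -931 (C = 7*(-133) = -931)
l(G) = -252*G
-l(C) = -(-252)*(-931) = -1*234612 = -234612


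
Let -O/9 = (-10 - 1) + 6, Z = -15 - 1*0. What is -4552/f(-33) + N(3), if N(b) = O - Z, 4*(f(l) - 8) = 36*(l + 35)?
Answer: -1496/13 ≈ -115.08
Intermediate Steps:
Z = -15 (Z = -15 + 0 = -15)
f(l) = 323 + 9*l (f(l) = 8 + (36*(l + 35))/4 = 8 + (36*(35 + l))/4 = 8 + (1260 + 36*l)/4 = 8 + (315 + 9*l) = 323 + 9*l)
O = 45 (O = -9*((-10 - 1) + 6) = -9*(-11 + 6) = -9*(-5) = 45)
N(b) = 60 (N(b) = 45 - 1*(-15) = 45 + 15 = 60)
-4552/f(-33) + N(3) = -4552/(323 + 9*(-33)) + 60 = -4552/(323 - 297) + 60 = -4552/26 + 60 = -4552*1/26 + 60 = -2276/13 + 60 = -1496/13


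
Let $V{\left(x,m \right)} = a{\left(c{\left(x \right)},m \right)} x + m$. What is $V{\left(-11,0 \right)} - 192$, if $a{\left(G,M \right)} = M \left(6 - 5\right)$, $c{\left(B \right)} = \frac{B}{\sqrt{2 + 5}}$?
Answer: $-192$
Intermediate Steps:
$c{\left(B \right)} = \frac{B \sqrt{7}}{7}$ ($c{\left(B \right)} = \frac{B}{\sqrt{7}} = B \frac{\sqrt{7}}{7} = \frac{B \sqrt{7}}{7}$)
$a{\left(G,M \right)} = M$ ($a{\left(G,M \right)} = M 1 = M$)
$V{\left(x,m \right)} = m + m x$ ($V{\left(x,m \right)} = m x + m = m + m x$)
$V{\left(-11,0 \right)} - 192 = 0 \left(1 - 11\right) - 192 = 0 \left(-10\right) - 192 = 0 - 192 = -192$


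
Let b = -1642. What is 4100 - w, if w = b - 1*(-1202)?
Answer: 4540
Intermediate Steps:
w = -440 (w = -1642 - 1*(-1202) = -1642 + 1202 = -440)
4100 - w = 4100 - 1*(-440) = 4100 + 440 = 4540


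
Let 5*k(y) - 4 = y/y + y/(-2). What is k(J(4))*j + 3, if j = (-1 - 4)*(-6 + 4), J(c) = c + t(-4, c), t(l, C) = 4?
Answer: 5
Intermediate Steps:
J(c) = 4 + c (J(c) = c + 4 = 4 + c)
j = 10 (j = -5*(-2) = 10)
k(y) = 1 - y/10 (k(y) = 4/5 + (y/y + y/(-2))/5 = 4/5 + (1 + y*(-1/2))/5 = 4/5 + (1 - y/2)/5 = 4/5 + (1/5 - y/10) = 1 - y/10)
k(J(4))*j + 3 = (1 - (4 + 4)/10)*10 + 3 = (1 - 1/10*8)*10 + 3 = (1 - 4/5)*10 + 3 = (1/5)*10 + 3 = 2 + 3 = 5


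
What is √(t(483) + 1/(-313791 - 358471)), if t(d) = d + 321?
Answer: √363356701429514/672262 ≈ 28.355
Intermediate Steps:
t(d) = 321 + d
√(t(483) + 1/(-313791 - 358471)) = √((321 + 483) + 1/(-313791 - 358471)) = √(804 + 1/(-672262)) = √(804 - 1/672262) = √(540498647/672262) = √363356701429514/672262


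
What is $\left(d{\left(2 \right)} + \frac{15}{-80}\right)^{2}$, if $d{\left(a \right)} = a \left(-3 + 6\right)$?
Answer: $\frac{8649}{256} \approx 33.785$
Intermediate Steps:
$d{\left(a \right)} = 3 a$ ($d{\left(a \right)} = a 3 = 3 a$)
$\left(d{\left(2 \right)} + \frac{15}{-80}\right)^{2} = \left(3 \cdot 2 + \frac{15}{-80}\right)^{2} = \left(6 + 15 \left(- \frac{1}{80}\right)\right)^{2} = \left(6 - \frac{3}{16}\right)^{2} = \left(\frac{93}{16}\right)^{2} = \frac{8649}{256}$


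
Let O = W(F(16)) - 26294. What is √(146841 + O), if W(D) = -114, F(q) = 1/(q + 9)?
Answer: √120433 ≈ 347.03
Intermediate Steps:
F(q) = 1/(9 + q)
O = -26408 (O = -114 - 26294 = -26408)
√(146841 + O) = √(146841 - 26408) = √120433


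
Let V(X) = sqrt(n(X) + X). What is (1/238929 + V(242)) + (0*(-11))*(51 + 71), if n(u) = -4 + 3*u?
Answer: 1/238929 + 2*sqrt(241) ≈ 31.048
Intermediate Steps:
V(X) = sqrt(-4 + 4*X) (V(X) = sqrt((-4 + 3*X) + X) = sqrt(-4 + 4*X))
(1/238929 + V(242)) + (0*(-11))*(51 + 71) = (1/238929 + 2*sqrt(-1 + 242)) + (0*(-11))*(51 + 71) = (1/238929 + 2*sqrt(241)) + 0*122 = (1/238929 + 2*sqrt(241)) + 0 = 1/238929 + 2*sqrt(241)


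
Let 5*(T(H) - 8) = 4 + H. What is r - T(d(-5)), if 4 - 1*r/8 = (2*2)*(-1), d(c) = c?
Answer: 281/5 ≈ 56.200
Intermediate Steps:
r = 64 (r = 32 - 8*2*2*(-1) = 32 - 32*(-1) = 32 - 8*(-4) = 32 + 32 = 64)
T(H) = 44/5 + H/5 (T(H) = 8 + (4 + H)/5 = 8 + (4/5 + H/5) = 44/5 + H/5)
r - T(d(-5)) = 64 - (44/5 + (1/5)*(-5)) = 64 - (44/5 - 1) = 64 - 1*39/5 = 64 - 39/5 = 281/5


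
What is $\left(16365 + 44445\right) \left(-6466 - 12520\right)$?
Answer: $-1154538660$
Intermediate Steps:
$\left(16365 + 44445\right) \left(-6466 - 12520\right) = 60810 \left(-18986\right) = -1154538660$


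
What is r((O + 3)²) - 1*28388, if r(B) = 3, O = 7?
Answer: -28385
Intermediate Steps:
r((O + 3)²) - 1*28388 = 3 - 1*28388 = 3 - 28388 = -28385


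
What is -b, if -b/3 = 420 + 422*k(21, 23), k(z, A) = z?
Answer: 27846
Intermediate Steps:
b = -27846 (b = -3*(420 + 422*21) = -3*(420 + 8862) = -3*9282 = -27846)
-b = -1*(-27846) = 27846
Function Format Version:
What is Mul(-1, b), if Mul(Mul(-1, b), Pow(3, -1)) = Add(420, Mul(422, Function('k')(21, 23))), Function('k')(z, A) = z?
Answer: 27846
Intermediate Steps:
b = -27846 (b = Mul(-3, Add(420, Mul(422, 21))) = Mul(-3, Add(420, 8862)) = Mul(-3, 9282) = -27846)
Mul(-1, b) = Mul(-1, -27846) = 27846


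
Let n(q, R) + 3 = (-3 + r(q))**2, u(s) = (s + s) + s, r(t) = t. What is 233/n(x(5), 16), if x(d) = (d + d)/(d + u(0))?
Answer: -233/2 ≈ -116.50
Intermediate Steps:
u(s) = 3*s (u(s) = 2*s + s = 3*s)
x(d) = 2 (x(d) = (d + d)/(d + 3*0) = (2*d)/(d + 0) = (2*d)/d = 2)
n(q, R) = -3 + (-3 + q)**2
233/n(x(5), 16) = 233/(-3 + (-3 + 2)**2) = 233/(-3 + (-1)**2) = 233/(-3 + 1) = 233/(-2) = 233*(-1/2) = -233/2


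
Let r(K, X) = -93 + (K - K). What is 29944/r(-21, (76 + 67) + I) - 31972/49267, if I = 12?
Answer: -1478224444/4581831 ≈ -322.63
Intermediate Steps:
r(K, X) = -93 (r(K, X) = -93 + 0 = -93)
29944/r(-21, (76 + 67) + I) - 31972/49267 = 29944/(-93) - 31972/49267 = 29944*(-1/93) - 31972*1/49267 = -29944/93 - 31972/49267 = -1478224444/4581831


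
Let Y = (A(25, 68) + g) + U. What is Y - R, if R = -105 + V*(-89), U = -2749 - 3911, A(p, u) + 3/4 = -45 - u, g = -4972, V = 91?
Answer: -14167/4 ≈ -3541.8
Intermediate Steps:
A(p, u) = -183/4 - u (A(p, u) = -3/4 + (-45 - u) = -183/4 - u)
U = -6660
Y = -46983/4 (Y = ((-183/4 - 1*68) - 4972) - 6660 = ((-183/4 - 68) - 4972) - 6660 = (-455/4 - 4972) - 6660 = -20343/4 - 6660 = -46983/4 ≈ -11746.)
R = -8204 (R = -105 + 91*(-89) = -105 - 8099 = -8204)
Y - R = -46983/4 - 1*(-8204) = -46983/4 + 8204 = -14167/4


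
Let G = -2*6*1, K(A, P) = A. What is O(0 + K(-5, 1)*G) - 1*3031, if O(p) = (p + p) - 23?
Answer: -2934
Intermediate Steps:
G = -12 (G = -12*1 = -12)
O(p) = -23 + 2*p (O(p) = 2*p - 23 = -23 + 2*p)
O(0 + K(-5, 1)*G) - 1*3031 = (-23 + 2*(0 - 5*(-12))) - 1*3031 = (-23 + 2*(0 + 60)) - 3031 = (-23 + 2*60) - 3031 = (-23 + 120) - 3031 = 97 - 3031 = -2934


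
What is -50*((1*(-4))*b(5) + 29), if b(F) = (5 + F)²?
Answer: 18550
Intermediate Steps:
-50*((1*(-4))*b(5) + 29) = -50*((1*(-4))*(5 + 5)² + 29) = -50*(-4*10² + 29) = -50*(-4*100 + 29) = -50*(-400 + 29) = -50*(-371) = 18550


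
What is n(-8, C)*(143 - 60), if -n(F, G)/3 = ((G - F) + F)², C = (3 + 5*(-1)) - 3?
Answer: -6225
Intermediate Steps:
C = -5 (C = (3 - 5) - 3 = -2 - 3 = -5)
n(F, G) = -3*G² (n(F, G) = -3*((G - F) + F)² = -3*G²)
n(-8, C)*(143 - 60) = (-3*(-5)²)*(143 - 60) = -3*25*83 = -75*83 = -6225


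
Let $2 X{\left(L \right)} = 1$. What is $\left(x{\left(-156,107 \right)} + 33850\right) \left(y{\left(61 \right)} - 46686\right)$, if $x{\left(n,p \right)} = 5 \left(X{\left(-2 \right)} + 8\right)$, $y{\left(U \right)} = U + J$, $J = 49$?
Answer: $-1578577080$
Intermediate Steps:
$y{\left(U \right)} = 49 + U$ ($y{\left(U \right)} = U + 49 = 49 + U$)
$X{\left(L \right)} = \frac{1}{2}$ ($X{\left(L \right)} = \frac{1}{2} \cdot 1 = \frac{1}{2}$)
$x{\left(n,p \right)} = \frac{85}{2}$ ($x{\left(n,p \right)} = 5 \left(\frac{1}{2} + 8\right) = 5 \cdot \frac{17}{2} = \frac{85}{2}$)
$\left(x{\left(-156,107 \right)} + 33850\right) \left(y{\left(61 \right)} - 46686\right) = \left(\frac{85}{2} + 33850\right) \left(\left(49 + 61\right) - 46686\right) = \frac{67785 \left(110 - 46686\right)}{2} = \frac{67785}{2} \left(-46576\right) = -1578577080$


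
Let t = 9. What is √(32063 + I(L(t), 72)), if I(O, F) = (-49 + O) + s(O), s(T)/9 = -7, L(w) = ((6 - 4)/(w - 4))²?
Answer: √798779/5 ≈ 178.75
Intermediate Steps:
L(w) = 4/(-4 + w)² (L(w) = (2/(-4 + w))² = 4/(-4 + w)²)
s(T) = -63 (s(T) = 9*(-7) = -63)
I(O, F) = -112 + O (I(O, F) = (-49 + O) - 63 = -112 + O)
√(32063 + I(L(t), 72)) = √(32063 + (-112 + 4/(-4 + 9)²)) = √(32063 + (-112 + 4/5²)) = √(32063 + (-112 + 4*(1/25))) = √(32063 + (-112 + 4/25)) = √(32063 - 2796/25) = √(798779/25) = √798779/5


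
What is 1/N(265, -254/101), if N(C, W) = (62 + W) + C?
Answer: 101/32773 ≈ 0.0030818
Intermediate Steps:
N(C, W) = 62 + C + W
1/N(265, -254/101) = 1/(62 + 265 - 254/101) = 1/(32773/101) = 101/32773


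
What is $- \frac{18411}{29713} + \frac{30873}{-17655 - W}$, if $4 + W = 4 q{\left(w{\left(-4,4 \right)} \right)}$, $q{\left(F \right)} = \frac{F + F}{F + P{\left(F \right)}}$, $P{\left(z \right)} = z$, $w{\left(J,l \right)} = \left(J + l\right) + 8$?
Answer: $- \frac{414125218}{174861005} \approx -2.3683$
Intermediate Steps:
$w{\left(J,l \right)} = 8 + J + l$
$q{\left(F \right)} = 1$ ($q{\left(F \right)} = \frac{F + F}{F + F} = \frac{2 F}{2 F} = 2 F \frac{1}{2 F} = 1$)
$W = 0$ ($W = -4 + 4 \cdot 1 = -4 + 4 = 0$)
$- \frac{18411}{29713} + \frac{30873}{-17655 - W} = - \frac{18411}{29713} + \frac{30873}{-17655 - 0} = \left(-18411\right) \frac{1}{29713} + \frac{30873}{-17655 + 0} = - \frac{18411}{29713} + \frac{30873}{-17655} = - \frac{18411}{29713} + 30873 \left(- \frac{1}{17655}\right) = - \frac{18411}{29713} - \frac{10291}{5885} = - \frac{414125218}{174861005}$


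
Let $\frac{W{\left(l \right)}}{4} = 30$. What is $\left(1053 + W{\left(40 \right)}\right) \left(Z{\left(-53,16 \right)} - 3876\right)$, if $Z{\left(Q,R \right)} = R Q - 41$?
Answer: $-5589345$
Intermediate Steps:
$W{\left(l \right)} = 120$ ($W{\left(l \right)} = 4 \cdot 30 = 120$)
$Z{\left(Q,R \right)} = -41 + Q R$ ($Z{\left(Q,R \right)} = Q R - 41 = -41 + Q R$)
$\left(1053 + W{\left(40 \right)}\right) \left(Z{\left(-53,16 \right)} - 3876\right) = \left(1053 + 120\right) \left(\left(-41 - 848\right) - 3876\right) = 1173 \left(\left(-41 - 848\right) - 3876\right) = 1173 \left(-889 - 3876\right) = 1173 \left(-4765\right) = -5589345$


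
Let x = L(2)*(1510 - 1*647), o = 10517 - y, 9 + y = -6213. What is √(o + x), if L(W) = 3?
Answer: 8*√302 ≈ 139.03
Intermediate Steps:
y = -6222 (y = -9 - 6213 = -6222)
o = 16739 (o = 10517 - 1*(-6222) = 10517 + 6222 = 16739)
x = 2589 (x = 3*(1510 - 1*647) = 3*(1510 - 647) = 3*863 = 2589)
√(o + x) = √(16739 + 2589) = √19328 = 8*√302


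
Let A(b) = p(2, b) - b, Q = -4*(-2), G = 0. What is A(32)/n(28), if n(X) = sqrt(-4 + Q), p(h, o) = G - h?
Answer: -17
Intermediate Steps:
p(h, o) = -h (p(h, o) = 0 - h = -h)
Q = 8
n(X) = 2 (n(X) = sqrt(-4 + 8) = sqrt(4) = 2)
A(b) = -2 - b (A(b) = -1*2 - b = -2 - b)
A(32)/n(28) = (-2 - 1*32)/2 = (-2 - 32)*(1/2) = -34*1/2 = -17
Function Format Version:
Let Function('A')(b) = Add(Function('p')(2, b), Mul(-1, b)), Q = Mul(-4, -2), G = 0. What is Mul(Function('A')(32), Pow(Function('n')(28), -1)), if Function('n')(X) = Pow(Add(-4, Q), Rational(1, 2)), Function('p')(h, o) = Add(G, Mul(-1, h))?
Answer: -17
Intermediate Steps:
Function('p')(h, o) = Mul(-1, h) (Function('p')(h, o) = Add(0, Mul(-1, h)) = Mul(-1, h))
Q = 8
Function('n')(X) = 2 (Function('n')(X) = Pow(Add(-4, 8), Rational(1, 2)) = Pow(4, Rational(1, 2)) = 2)
Function('A')(b) = Add(-2, Mul(-1, b)) (Function('A')(b) = Add(Mul(-1, 2), Mul(-1, b)) = Add(-2, Mul(-1, b)))
Mul(Function('A')(32), Pow(Function('n')(28), -1)) = Mul(Add(-2, Mul(-1, 32)), Pow(2, -1)) = Mul(Add(-2, -32), Rational(1, 2)) = Mul(-34, Rational(1, 2)) = -17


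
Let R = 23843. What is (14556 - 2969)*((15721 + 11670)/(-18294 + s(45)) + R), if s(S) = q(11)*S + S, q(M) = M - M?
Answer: 720187528556/2607 ≈ 2.7625e+8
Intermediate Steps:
q(M) = 0
s(S) = S (s(S) = 0*S + S = 0 + S = S)
(14556 - 2969)*((15721 + 11670)/(-18294 + s(45)) + R) = (14556 - 2969)*((15721 + 11670)/(-18294 + 45) + 23843) = 11587*(27391/(-18249) + 23843) = 11587*(27391*(-1/18249) + 23843) = 11587*(-3913/2607 + 23843) = 11587*(62154788/2607) = 720187528556/2607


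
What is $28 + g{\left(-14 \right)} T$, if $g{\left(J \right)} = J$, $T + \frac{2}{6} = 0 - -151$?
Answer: $- \frac{6244}{3} \approx -2081.3$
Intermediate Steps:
$T = \frac{452}{3}$ ($T = - \frac{1}{3} + \left(0 - -151\right) = - \frac{1}{3} + \left(0 + 151\right) = - \frac{1}{3} + 151 = \frac{452}{3} \approx 150.67$)
$28 + g{\left(-14 \right)} T = 28 - \frac{6328}{3} = - \frac{6244}{3}$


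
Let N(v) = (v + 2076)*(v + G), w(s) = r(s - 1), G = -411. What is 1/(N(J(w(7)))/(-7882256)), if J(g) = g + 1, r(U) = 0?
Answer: 3941128/425785 ≈ 9.2561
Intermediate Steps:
w(s) = 0
J(g) = 1 + g
N(v) = (-411 + v)*(2076 + v) (N(v) = (v + 2076)*(v - 411) = (2076 + v)*(-411 + v) = (-411 + v)*(2076 + v))
1/(N(J(w(7)))/(-7882256)) = 1/((-853236 + (1 + 0)² + 1665*(1 + 0))/(-7882256)) = 1/((-853236 + 1² + 1665*1)*(-1/7882256)) = 1/((-853236 + 1 + 1665)*(-1/7882256)) = 1/(-851570*(-1/7882256)) = 1/(425785/3941128) = 3941128/425785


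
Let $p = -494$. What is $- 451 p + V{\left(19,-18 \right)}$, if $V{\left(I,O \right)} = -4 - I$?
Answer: $222771$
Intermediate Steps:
$- 451 p + V{\left(19,-18 \right)} = \left(-451\right) \left(-494\right) - 23 = 222794 - 23 = 222771$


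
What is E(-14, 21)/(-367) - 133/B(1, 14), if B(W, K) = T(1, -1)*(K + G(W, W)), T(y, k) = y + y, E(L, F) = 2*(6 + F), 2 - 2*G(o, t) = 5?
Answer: -50161/9175 ≈ -5.4671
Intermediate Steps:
G(o, t) = -3/2 (G(o, t) = 1 - 1/2*5 = 1 - 5/2 = -3/2)
E(L, F) = 12 + 2*F
T(y, k) = 2*y
B(W, K) = -3 + 2*K (B(W, K) = (2*1)*(K - 3/2) = 2*(-3/2 + K) = -3 + 2*K)
E(-14, 21)/(-367) - 133/B(1, 14) = (12 + 2*21)/(-367) - 133/(-3 + 2*14) = (12 + 42)*(-1/367) - 133/(-3 + 28) = 54*(-1/367) - 133/25 = -54/367 - 133*1/25 = -54/367 - 133/25 = -50161/9175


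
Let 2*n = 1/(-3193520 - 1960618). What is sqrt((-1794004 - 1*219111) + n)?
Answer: I*sqrt(5942075426424477681)/1718046 ≈ 1418.8*I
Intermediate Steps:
n = -1/10308276 (n = 1/(2*(-3193520 - 1960618)) = (1/2)/(-5154138) = (1/2)*(-1/5154138) = -1/10308276 ≈ -9.7009e-8)
sqrt((-1794004 - 1*219111) + n) = sqrt((-1794004 - 1*219111) - 1/10308276) = sqrt((-1794004 - 219111) - 1/10308276) = sqrt(-2013115 - 1/10308276) = sqrt(-20751745039741/10308276) = I*sqrt(5942075426424477681)/1718046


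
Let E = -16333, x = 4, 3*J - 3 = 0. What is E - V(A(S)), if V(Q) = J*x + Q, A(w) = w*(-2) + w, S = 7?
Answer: -16330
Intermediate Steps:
J = 1 (J = 1 + (⅓)*0 = 1 + 0 = 1)
A(w) = -w (A(w) = -2*w + w = -w)
V(Q) = 4 + Q (V(Q) = 1*4 + Q = 4 + Q)
E - V(A(S)) = -16333 - (4 - 1*7) = -16333 - (4 - 7) = -16333 - 1*(-3) = -16333 + 3 = -16330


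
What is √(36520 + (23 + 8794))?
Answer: √45337 ≈ 212.92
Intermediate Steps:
√(36520 + (23 + 8794)) = √(36520 + 8817) = √45337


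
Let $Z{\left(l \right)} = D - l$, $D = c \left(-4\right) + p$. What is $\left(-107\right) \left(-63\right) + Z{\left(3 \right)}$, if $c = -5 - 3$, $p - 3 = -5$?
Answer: $6768$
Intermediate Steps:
$p = -2$ ($p = 3 - 5 = -2$)
$c = -8$
$D = 30$ ($D = \left(-8\right) \left(-4\right) - 2 = 32 - 2 = 30$)
$Z{\left(l \right)} = 30 - l$
$\left(-107\right) \left(-63\right) + Z{\left(3 \right)} = \left(-107\right) \left(-63\right) + \left(30 - 3\right) = 6741 + \left(30 - 3\right) = 6741 + 27 = 6768$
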